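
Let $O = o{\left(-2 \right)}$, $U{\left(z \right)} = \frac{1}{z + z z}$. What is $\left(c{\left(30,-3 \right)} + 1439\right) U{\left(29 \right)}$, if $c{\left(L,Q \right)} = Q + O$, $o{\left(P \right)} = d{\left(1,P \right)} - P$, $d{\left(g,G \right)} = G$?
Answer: $\frac{718}{435} \approx 1.6506$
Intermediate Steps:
$o{\left(P \right)} = 0$ ($o{\left(P \right)} = P - P = 0$)
$U{\left(z \right)} = \frac{1}{z + z^{2}}$
$O = 0$
$c{\left(L,Q \right)} = Q$ ($c{\left(L,Q \right)} = Q + 0 = Q$)
$\left(c{\left(30,-3 \right)} + 1439\right) U{\left(29 \right)} = \left(-3 + 1439\right) \frac{1}{29 \left(1 + 29\right)} = 1436 \frac{1}{29 \cdot 30} = 1436 \cdot \frac{1}{29} \cdot \frac{1}{30} = 1436 \cdot \frac{1}{870} = \frac{718}{435}$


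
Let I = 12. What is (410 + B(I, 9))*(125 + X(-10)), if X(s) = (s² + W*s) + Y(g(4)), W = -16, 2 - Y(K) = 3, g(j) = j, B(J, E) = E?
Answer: 160896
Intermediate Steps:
Y(K) = -1 (Y(K) = 2 - 1*3 = 2 - 3 = -1)
X(s) = -1 + s² - 16*s (X(s) = (s² - 16*s) - 1 = -1 + s² - 16*s)
(410 + B(I, 9))*(125 + X(-10)) = (410 + 9)*(125 + (-1 + (-10)² - 16*(-10))) = 419*(125 + (-1 + 100 + 160)) = 419*(125 + 259) = 419*384 = 160896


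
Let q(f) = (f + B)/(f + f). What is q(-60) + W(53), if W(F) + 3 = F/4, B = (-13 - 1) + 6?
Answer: 649/60 ≈ 10.817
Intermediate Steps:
B = -8 (B = -14 + 6 = -8)
W(F) = -3 + F/4
q(f) = (-8 + f)/(2*f) (q(f) = (f - 8)/(f + f) = (-8 + f)/((2*f)) = (-8 + f)*(1/(2*f)) = (-8 + f)/(2*f))
q(-60) + W(53) = (1/2)*(-8 - 60)/(-60) + (-3 + (1/4)*53) = (1/2)*(-1/60)*(-68) + (-3 + 53/4) = 17/30 + 41/4 = 649/60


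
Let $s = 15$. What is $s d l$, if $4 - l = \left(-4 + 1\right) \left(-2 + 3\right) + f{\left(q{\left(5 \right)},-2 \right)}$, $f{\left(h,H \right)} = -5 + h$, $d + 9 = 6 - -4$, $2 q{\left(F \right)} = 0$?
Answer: $180$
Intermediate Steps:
$q{\left(F \right)} = 0$ ($q{\left(F \right)} = \frac{1}{2} \cdot 0 = 0$)
$d = 1$ ($d = -9 + \left(6 - -4\right) = -9 + \left(6 + 4\right) = -9 + 10 = 1$)
$l = 12$ ($l = 4 - \left(\left(-4 + 1\right) \left(-2 + 3\right) + \left(-5 + 0\right)\right) = 4 - \left(\left(-3\right) 1 - 5\right) = 4 - \left(-3 - 5\right) = 4 - -8 = 4 + 8 = 12$)
$s d l = 15 \cdot 1 \cdot 12 = 15 \cdot 12 = 180$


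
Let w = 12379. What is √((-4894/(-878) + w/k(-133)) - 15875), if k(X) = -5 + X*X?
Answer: I*√239095896091924849/3881638 ≈ 125.97*I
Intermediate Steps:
k(X) = -5 + X²
√((-4894/(-878) + w/k(-133)) - 15875) = √((-4894/(-878) + 12379/(-5 + (-133)²)) - 15875) = √((-4894*(-1/878) + 12379/(-5 + 17689)) - 15875) = √((2447/439 + 12379/17684) - 15875) = √(48707129/7763276 - 15875) = √(-123193299371/7763276) = I*√239095896091924849/3881638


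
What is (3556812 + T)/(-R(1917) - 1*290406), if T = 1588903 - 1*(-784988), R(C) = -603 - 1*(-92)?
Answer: -5930703/289895 ≈ -20.458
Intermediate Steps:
R(C) = -511 (R(C) = -603 + 92 = -511)
T = 2373891 (T = 1588903 + 784988 = 2373891)
(3556812 + T)/(-R(1917) - 1*290406) = (3556812 + 2373891)/(-1*(-511) - 1*290406) = 5930703/(511 - 290406) = 5930703/(-289895) = 5930703*(-1/289895) = -5930703/289895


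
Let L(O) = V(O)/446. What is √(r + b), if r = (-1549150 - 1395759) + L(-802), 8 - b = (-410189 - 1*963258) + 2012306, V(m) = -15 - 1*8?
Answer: 17*I*√2466668562/446 ≈ 1893.1*I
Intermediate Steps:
V(m) = -23 (V(m) = -15 - 8 = -23)
L(O) = -23/446
b = -638851 (b = 8 - ((-410189 - 1*963258) + 2012306) = 8 - ((-410189 - 963258) + 2012306) = 8 - (-1373447 + 2012306) = 8 - 1*638859 = 8 - 638859 = -638851)
r = -1313429437/446 (r = (-1549150 - 1395759) - 23/446 = -2944909 - 23/446 = -1313429437/446 ≈ -2.9449e+6)
√(r + b) = √(-1313429437/446 - 638851) = √(-1598356983/446) = 17*I*√2466668562/446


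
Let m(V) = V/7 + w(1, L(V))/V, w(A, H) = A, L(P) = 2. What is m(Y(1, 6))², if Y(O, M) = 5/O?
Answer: 1024/1225 ≈ 0.83592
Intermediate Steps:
m(V) = 1/V + V/7 (m(V) = V/7 + 1/V = 1/V + V/7)
m(Y(1, 6))² = (1/(5/1) + (5/1)/7)² = (1/(5*1) + (5*1)/7)² = (1/5 + (⅐)*5)² = (⅕ + 5/7)² = (32/35)² = 1024/1225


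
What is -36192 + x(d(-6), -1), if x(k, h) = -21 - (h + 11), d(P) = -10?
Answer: -36223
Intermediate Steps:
x(k, h) = -32 - h (x(k, h) = -21 - (11 + h) = -21 + (-11 - h) = -32 - h)
-36192 + x(d(-6), -1) = -36192 + (-32 - 1*(-1)) = -36192 + (-32 + 1) = -36192 - 31 = -36223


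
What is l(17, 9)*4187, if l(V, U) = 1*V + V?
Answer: 142358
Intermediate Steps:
l(V, U) = 2*V (l(V, U) = V + V = 2*V)
l(17, 9)*4187 = (2*17)*4187 = 34*4187 = 142358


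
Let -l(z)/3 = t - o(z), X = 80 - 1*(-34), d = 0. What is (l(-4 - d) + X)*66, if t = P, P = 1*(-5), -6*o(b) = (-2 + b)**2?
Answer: 7326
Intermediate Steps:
o(b) = -(-2 + b)**2/6
X = 114 (X = 80 + 34 = 114)
P = -5
t = -5
l(z) = 15 - (-2 + z)**2/2 (l(z) = -3*(-5 - (-1)*(-2 + z)**2/6) = -3*(-5 + (-2 + z)**2/6) = 15 - (-2 + z)**2/2)
(l(-4 - d) + X)*66 = ((15 - (-2 + (-4 - 1*0))**2/2) + 114)*66 = ((15 - (-2 + (-4 + 0))**2/2) + 114)*66 = ((15 - (-2 - 4)**2/2) + 114)*66 = ((15 - 1/2*(-6)**2) + 114)*66 = ((15 - 1/2*36) + 114)*66 = ((15 - 18) + 114)*66 = (-3 + 114)*66 = 111*66 = 7326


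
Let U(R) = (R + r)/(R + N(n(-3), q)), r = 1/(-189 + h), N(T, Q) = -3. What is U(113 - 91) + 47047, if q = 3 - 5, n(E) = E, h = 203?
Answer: 12514811/266 ≈ 47048.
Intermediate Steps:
q = -2
r = 1/14 (r = 1/(-189 + 203) = 1/14 ≈ 0.071429)
U(R) = (1/14 + R)/(-3 + R) (U(R) = (R + 1/14)/(R - 3) = (1/14 + R)/(-3 + R))
U(113 - 91) + 47047 = (1/14 + (113 - 91))/(-3 + (113 - 91)) + 47047 = (1/14 + 22)/(-3 + 22) + 47047 = (309/14)/19 + 47047 = (1/19)*(309/14) + 47047 = 309/266 + 47047 = 12514811/266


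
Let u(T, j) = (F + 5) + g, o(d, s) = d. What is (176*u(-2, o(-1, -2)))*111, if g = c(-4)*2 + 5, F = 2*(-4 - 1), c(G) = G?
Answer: -156288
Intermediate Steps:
F = -10 (F = 2*(-5) = -10)
g = -3 (g = -4*2 + 5 = -8 + 5 = -3)
u(T, j) = -8 (u(T, j) = (-10 + 5) - 3 = -5 - 3 = -8)
(176*u(-2, o(-1, -2)))*111 = (176*(-8))*111 = -1408*111 = -156288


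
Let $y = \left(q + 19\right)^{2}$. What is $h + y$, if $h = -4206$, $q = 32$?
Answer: $-1605$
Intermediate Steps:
$y = 2601$ ($y = \left(32 + 19\right)^{2} = 51^{2} = 2601$)
$h + y = -4206 + 2601 = -1605$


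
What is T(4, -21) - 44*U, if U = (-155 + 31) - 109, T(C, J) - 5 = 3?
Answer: 10260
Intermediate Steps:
T(C, J) = 8 (T(C, J) = 5 + 3 = 8)
U = -233 (U = -124 - 109 = -233)
T(4, -21) - 44*U = 8 - 44*(-233) = 8 + 10252 = 10260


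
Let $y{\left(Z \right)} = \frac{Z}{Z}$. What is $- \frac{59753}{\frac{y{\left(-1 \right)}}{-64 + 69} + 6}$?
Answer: $- \frac{298765}{31} \approx -9637.6$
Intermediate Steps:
$y{\left(Z \right)} = 1$
$- \frac{59753}{\frac{y{\left(-1 \right)}}{-64 + 69} + 6} = - \frac{59753}{\frac{1}{-64 + 69} \cdot 1 + 6} = - \frac{59753}{\frac{1}{5} \cdot 1 + 6} = - \frac{59753}{\frac{1}{5} + 6} = - \frac{59753}{\frac{31}{5}} = \left(-59753\right) \frac{5}{31} = - \frac{298765}{31}$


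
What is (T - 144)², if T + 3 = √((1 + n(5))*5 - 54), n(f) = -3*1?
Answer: 21545 - 2352*I ≈ 21545.0 - 2352.0*I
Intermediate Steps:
n(f) = -3
T = -3 + 8*I (T = -3 + √((1 - 3)*5 - 54) = -3 + √(-2*5 - 54) = -3 + √(-10 - 54) = -3 + √(-64) = -3 + 8*I ≈ -3.0 + 8.0*I)
(T - 144)² = ((-3 + 8*I) - 144)² = (-147 + 8*I)²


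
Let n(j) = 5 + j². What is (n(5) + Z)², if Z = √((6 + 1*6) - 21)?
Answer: 891 + 180*I ≈ 891.0 + 180.0*I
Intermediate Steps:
Z = 3*I (Z = √((6 + 6) - 21) = √(12 - 21) = √(-9) = 3*I ≈ 3.0*I)
(n(5) + Z)² = ((5 + 5²) + 3*I)² = ((5 + 25) + 3*I)² = (30 + 3*I)²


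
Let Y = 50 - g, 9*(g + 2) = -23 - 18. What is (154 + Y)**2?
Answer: 3591025/81 ≈ 44334.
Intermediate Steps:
g = -59/9 (g = -2 + (-23 - 18)/9 = -2 + (1/9)*(-41) = -2 - 41/9 = -59/9 ≈ -6.5556)
Y = 509/9 (Y = 50 - 1*(-59/9) = 50 + 59/9 = 509/9 ≈ 56.556)
(154 + Y)**2 = (154 + 509/9)**2 = (1895/9)**2 = 3591025/81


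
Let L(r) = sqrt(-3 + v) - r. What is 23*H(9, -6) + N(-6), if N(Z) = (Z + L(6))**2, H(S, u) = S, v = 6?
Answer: 354 - 24*sqrt(3) ≈ 312.43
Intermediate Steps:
L(r) = sqrt(3) - r (L(r) = sqrt(-3 + 6) - r = sqrt(3) - r)
N(Z) = (-6 + Z + sqrt(3))**2 (N(Z) = (Z + (sqrt(3) - 1*6))**2 = (Z + (sqrt(3) - 6))**2 = (Z + (-6 + sqrt(3)))**2 = (-6 + Z + sqrt(3))**2)
23*H(9, -6) + N(-6) = 23*9 + (-6 - 6 + sqrt(3))**2 = 207 + (-12 + sqrt(3))**2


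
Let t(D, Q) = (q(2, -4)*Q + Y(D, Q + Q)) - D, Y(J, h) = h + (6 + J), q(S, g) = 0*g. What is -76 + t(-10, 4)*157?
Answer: 2122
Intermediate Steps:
q(S, g) = 0
Y(J, h) = 6 + J + h
t(D, Q) = 6 + 2*Q (t(D, Q) = (0*Q + (6 + D + (Q + Q))) - D = (0 + (6 + D + 2*Q)) - D = (6 + D + 2*Q) - D = 6 + 2*Q)
-76 + t(-10, 4)*157 = -76 + (6 + 2*4)*157 = -76 + (6 + 8)*157 = -76 + 14*157 = -76 + 2198 = 2122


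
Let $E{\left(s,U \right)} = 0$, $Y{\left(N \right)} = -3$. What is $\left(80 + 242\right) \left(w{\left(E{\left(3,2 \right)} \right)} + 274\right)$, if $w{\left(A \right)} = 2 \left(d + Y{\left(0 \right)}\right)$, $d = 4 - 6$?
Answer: $85008$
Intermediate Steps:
$d = -2$ ($d = 4 - 6 = -2$)
$w{\left(A \right)} = -10$ ($w{\left(A \right)} = 2 \left(-2 - 3\right) = 2 \left(-5\right) = -10$)
$\left(80 + 242\right) \left(w{\left(E{\left(3,2 \right)} \right)} + 274\right) = \left(80 + 242\right) \left(-10 + 274\right) = 322 \cdot 264 = 85008$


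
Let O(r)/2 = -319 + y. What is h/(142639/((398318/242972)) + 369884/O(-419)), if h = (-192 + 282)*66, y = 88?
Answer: 68318507565/991520833799 ≈ 0.068903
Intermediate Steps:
h = 5940 (h = 90*66 = 5940)
O(r) = -462 (O(r) = 2*(-319 + 88) = 2*(-231) = -462)
h/(142639/((398318/242972)) + 369884/O(-419)) = 5940/(142639/((398318/242972)) + 369884/(-462)) = 5940/(142639/((398318*(1/242972))) + 369884*(-1/462)) = 5940/(142639/(199159/121486) - 184942/231) = 5940/(142639*(121486/199159) - 184942/231) = 5940/(17328641554/199159 - 184942/231) = 5940/(3966083335196/46005729) = 5940*(46005729/3966083335196) = 68318507565/991520833799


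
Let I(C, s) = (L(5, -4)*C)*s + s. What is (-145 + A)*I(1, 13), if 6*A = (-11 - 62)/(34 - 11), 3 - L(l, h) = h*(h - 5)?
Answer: 4177264/69 ≈ 60540.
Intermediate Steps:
L(l, h) = 3 - h*(-5 + h) (L(l, h) = 3 - h*(h - 5) = 3 - h*(-5 + h))
I(C, s) = s - 33*C*s (I(C, s) = ((3 - 1*(-4)² + 5*(-4))*C)*s + s = ((3 - 1*16 - 20)*C)*s + s = ((3 - 16 - 20)*C)*s + s = (-33*C)*s + s = -33*C*s + s = s - 33*C*s)
A = -73/138 (A = ((-11 - 62)/(34 - 11))/6 = (-73/23)/6 = (-73*1/23)/6 = (⅙)*(-73/23) = -73/138 ≈ -0.52899)
(-145 + A)*I(1, 13) = (-145 - 73/138)*(13*(1 - 33*1)) = -261079*(1 - 33)/138 = -261079*(-32)/138 = -20083/138*(-416) = 4177264/69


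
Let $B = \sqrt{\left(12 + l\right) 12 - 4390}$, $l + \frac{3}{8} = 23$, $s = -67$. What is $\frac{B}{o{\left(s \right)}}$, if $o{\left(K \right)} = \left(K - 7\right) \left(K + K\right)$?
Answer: $\frac{i \sqrt{15898}}{19832} \approx 0.0063578 i$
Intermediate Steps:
$l = \frac{181}{8}$ ($l = - \frac{3}{8} + 23 = \frac{181}{8} \approx 22.625$)
$o{\left(K \right)} = 2 K \left(-7 + K\right)$ ($o{\left(K \right)} = \left(-7 + K\right) 2 K = 2 K \left(-7 + K\right)$)
$B = \frac{i \sqrt{15898}}{2}$ ($B = \sqrt{\left(12 + \frac{181}{8}\right) 12 - 4390} = \sqrt{\frac{277}{8} \cdot 12 - 4390} = \sqrt{\frac{831}{2} - 4390} = \sqrt{- \frac{7949}{2}} = \frac{i \sqrt{15898}}{2} \approx 63.044 i$)
$\frac{B}{o{\left(s \right)}} = \frac{\frac{1}{2} i \sqrt{15898}}{2 \left(-67\right) \left(-7 - 67\right)} = \frac{\frac{1}{2} i \sqrt{15898}}{2 \left(-67\right) \left(-74\right)} = \frac{\frac{1}{2} i \sqrt{15898}}{9916} = \frac{i \sqrt{15898}}{2} \cdot \frac{1}{9916} = \frac{i \sqrt{15898}}{19832}$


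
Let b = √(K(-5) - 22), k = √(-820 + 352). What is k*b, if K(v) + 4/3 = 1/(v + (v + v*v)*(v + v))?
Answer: -2*√114752235/205 ≈ -104.51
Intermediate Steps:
k = 6*I*√13 (k = √(-468) = 6*I*√13 ≈ 21.633*I)
K(v) = -4/3 + 1/(v + 2*v*(v + v²)) (K(v) = -4/3 + 1/(v + (v + v*v)*(v + v)) = -4/3 + 1/(v + (v + v²)*(2*v)) = -4/3 + 1/(v + 2*v*(v + v²)))
b = I*√8827095/615 (b = √((⅓)*(3 - 8*(-5)² - 8*(-5)³ - 4*(-5))/(-5*(1 + 2*(-5) + 2*(-5)²)) - 22) = √((⅓)*(-⅕)*(3 - 8*25 - 8*(-125) + 20)/(1 - 10 + 2*25) - 22) = √((⅓)*(-⅕)*(3 - 200 + 1000 + 20)/(1 - 10 + 50) - 22) = √((⅓)*(-⅕)*823/41 - 22) = √((⅓)*(-⅕)*(1/41)*823 - 22) = √(-823/615 - 22) = √(-14353/615) = I*√8827095/615 ≈ 4.831*I)
k*b = (6*I*√13)*(I*√8827095/615) = -2*√114752235/205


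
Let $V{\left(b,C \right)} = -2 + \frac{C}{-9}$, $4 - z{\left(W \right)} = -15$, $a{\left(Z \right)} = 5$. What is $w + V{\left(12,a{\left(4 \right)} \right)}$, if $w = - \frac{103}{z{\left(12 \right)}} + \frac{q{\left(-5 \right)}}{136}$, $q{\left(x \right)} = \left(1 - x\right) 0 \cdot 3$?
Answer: $- \frac{1364}{171} \approx -7.9766$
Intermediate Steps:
$z{\left(W \right)} = 19$ ($z{\left(W \right)} = 4 - -15 = 4 + 15 = 19$)
$q{\left(x \right)} = 0$ ($q{\left(x \right)} = 0 \cdot 3 = 0$)
$w = - \frac{103}{19}$ ($w = - \frac{103}{19} + \frac{0}{136} = \left(-103\right) \frac{1}{19} + 0 \cdot \frac{1}{136} = - \frac{103}{19} + 0 = - \frac{103}{19} \approx -5.4211$)
$V{\left(b,C \right)} = -2 - \frac{C}{9}$ ($V{\left(b,C \right)} = -2 + C \left(- \frac{1}{9}\right) = -2 - \frac{C}{9}$)
$w + V{\left(12,a{\left(4 \right)} \right)} = - \frac{103}{19} - \frac{23}{9} = - \frac{1364}{171}$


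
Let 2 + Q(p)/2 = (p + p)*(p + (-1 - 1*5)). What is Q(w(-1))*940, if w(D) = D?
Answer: 22560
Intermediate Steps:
Q(p) = -4 + 4*p*(-6 + p) (Q(p) = -4 + 2*((p + p)*(p + (-1 - 1*5))) = -4 + 2*((2*p)*(p + (-1 - 5))) = -4 + 2*((2*p)*(p - 6)) = -4 + 2*((2*p)*(-6 + p)) = -4 + 2*(2*p*(-6 + p)) = -4 + 4*p*(-6 + p))
Q(w(-1))*940 = (-4 - 24*(-1) + 4*(-1)²)*940 = (-4 + 24 + 4*1)*940 = (-4 + 24 + 4)*940 = 24*940 = 22560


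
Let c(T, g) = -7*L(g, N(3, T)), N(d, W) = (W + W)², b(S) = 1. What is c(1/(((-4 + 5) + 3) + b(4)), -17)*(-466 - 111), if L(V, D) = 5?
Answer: 20195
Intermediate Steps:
N(d, W) = 4*W² (N(d, W) = (2*W)² = 4*W²)
c(T, g) = -35 (c(T, g) = -7*5 = -35)
c(1/(((-4 + 5) + 3) + b(4)), -17)*(-466 - 111) = -35*(-466 - 111) = -35*(-577) = 20195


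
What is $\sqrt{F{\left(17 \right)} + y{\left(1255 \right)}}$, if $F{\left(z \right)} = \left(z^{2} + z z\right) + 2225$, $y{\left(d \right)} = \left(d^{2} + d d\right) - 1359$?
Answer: $3 \sqrt{350166} \approx 1775.2$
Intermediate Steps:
$y{\left(d \right)} = -1359 + 2 d^{2}$ ($y{\left(d \right)} = \left(d^{2} + d^{2}\right) - 1359 = 2 d^{2} - 1359 = -1359 + 2 d^{2}$)
$F{\left(z \right)} = 2225 + 2 z^{2}$ ($F{\left(z \right)} = \left(z^{2} + z^{2}\right) + 2225 = 2 z^{2} + 2225 = 2225 + 2 z^{2}$)
$\sqrt{F{\left(17 \right)} + y{\left(1255 \right)}} = \sqrt{\left(2225 + 2 \cdot 17^{2}\right) - \left(1359 - 2 \cdot 1255^{2}\right)} = \sqrt{\left(2225 + 2 \cdot 289\right) + \left(-1359 + 2 \cdot 1575025\right)} = \sqrt{\left(2225 + 578\right) + \left(-1359 + 3150050\right)} = \sqrt{2803 + 3148691} = \sqrt{3151494} = 3 \sqrt{350166}$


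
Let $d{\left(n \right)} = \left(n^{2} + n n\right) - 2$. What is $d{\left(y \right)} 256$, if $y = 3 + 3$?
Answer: $17920$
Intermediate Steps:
$y = 6$
$d{\left(n \right)} = -2 + 2 n^{2}$ ($d{\left(n \right)} = \left(n^{2} + n^{2}\right) - 2 = 2 n^{2} - 2 = -2 + 2 n^{2}$)
$d{\left(y \right)} 256 = \left(-2 + 2 \cdot 6^{2}\right) 256 = \left(-2 + 2 \cdot 36\right) 256 = \left(-2 + 72\right) 256 = 70 \cdot 256 = 17920$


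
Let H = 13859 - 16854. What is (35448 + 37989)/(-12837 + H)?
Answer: -73437/15832 ≈ -4.6385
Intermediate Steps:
H = -2995
(35448 + 37989)/(-12837 + H) = (35448 + 37989)/(-12837 - 2995) = 73437/(-15832) = 73437*(-1/15832) = -73437/15832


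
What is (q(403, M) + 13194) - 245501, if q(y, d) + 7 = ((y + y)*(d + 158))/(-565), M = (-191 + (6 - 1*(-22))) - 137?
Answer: -131142958/565 ≈ -2.3211e+5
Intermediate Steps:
M = -300 (M = (-191 + (6 + 22)) - 137 = (-191 + 28) - 137 = -163 - 137 = -300)
q(y, d) = -7 - 2*y*(158 + d)/565 (q(y, d) = -7 + ((y + y)*(d + 158))/(-565) = -7 + ((2*y)*(158 + d))*(-1/565) = -7 + (2*y*(158 + d))*(-1/565) = -7 - 2*y*(158 + d)/565)
(q(403, M) + 13194) - 245501 = ((-7 - 316/565*403 - 2/565*(-300)*403) + 13194) - 245501 = ((-7 - 127348/565 + 48360/113) + 13194) - 245501 = (110497/565 + 13194) - 245501 = 7565107/565 - 245501 = -131142958/565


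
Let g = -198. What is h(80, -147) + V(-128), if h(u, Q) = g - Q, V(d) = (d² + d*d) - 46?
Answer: 32671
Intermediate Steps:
V(d) = -46 + 2*d² (V(d) = (d² + d²) - 46 = 2*d² - 46 = -46 + 2*d²)
h(u, Q) = -198 - Q
h(80, -147) + V(-128) = (-198 - 1*(-147)) + (-46 + 2*(-128)²) = (-198 + 147) + (-46 + 2*16384) = -51 + (-46 + 32768) = -51 + 32722 = 32671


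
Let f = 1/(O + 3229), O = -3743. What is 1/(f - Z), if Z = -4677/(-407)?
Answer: -209198/2404385 ≈ -0.087007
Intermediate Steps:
f = -1/514 (f = 1/(-3743 + 3229) = 1/(-514) = -1/514 ≈ -0.0019455)
Z = 4677/407 (Z = -4677*(-1/407) = 4677/407 ≈ 11.491)
1/(f - Z) = 1/(-1/514 - 1*4677/407) = 1/(-1/514 - 4677/407) = 1/(-2404385/209198) = -209198/2404385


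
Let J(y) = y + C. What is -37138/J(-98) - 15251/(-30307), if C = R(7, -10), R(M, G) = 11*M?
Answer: 1125861637/636447 ≈ 1769.0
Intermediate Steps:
C = 77 (C = 11*7 = 77)
J(y) = 77 + y (J(y) = y + 77 = 77 + y)
-37138/J(-98) - 15251/(-30307) = -37138/(77 - 98) - 15251/(-30307) = -37138/(-21) - 15251*(-1/30307) = -37138*(-1/21) + 15251/30307 = 37138/21 + 15251/30307 = 1125861637/636447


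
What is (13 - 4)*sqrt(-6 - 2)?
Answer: 18*I*sqrt(2) ≈ 25.456*I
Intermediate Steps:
(13 - 4)*sqrt(-6 - 2) = 9*sqrt(-8) = 9*(2*I*sqrt(2)) = 18*I*sqrt(2)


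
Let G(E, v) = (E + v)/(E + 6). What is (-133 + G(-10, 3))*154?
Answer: -40425/2 ≈ -20213.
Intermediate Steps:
G(E, v) = (E + v)/(6 + E)
(-133 + G(-10, 3))*154 = (-133 + (-10 + 3)/(6 - 10))*154 = (-133 - 7/(-4))*154 = (-133 - 1/4*(-7))*154 = (-133 + 7/4)*154 = -525/4*154 = -40425/2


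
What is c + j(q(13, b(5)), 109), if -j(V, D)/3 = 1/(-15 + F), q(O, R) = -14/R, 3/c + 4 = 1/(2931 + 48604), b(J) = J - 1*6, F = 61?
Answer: -2576749/3160798 ≈ -0.81522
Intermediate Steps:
b(J) = -6 + J (b(J) = J - 6 = -6 + J)
c = -51535/68713 (c = 3/(-4 + 1/(2931 + 48604)) = 3/(-4 + 1/51535) = 3/(-206139/51535) = 3*(-51535/206139) = -51535/68713 ≈ -0.75000)
j(V, D) = -3/46 (j(V, D) = -3/(-15 + 61) = -3/46)
c + j(q(13, b(5)), 109) = -51535/68713 - 3/46 = -2576749/3160798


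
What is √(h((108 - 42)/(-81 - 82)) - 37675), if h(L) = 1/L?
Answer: I*√164123058/66 ≈ 194.11*I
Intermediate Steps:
√(h((108 - 42)/(-81 - 82)) - 37675) = √(1/((108 - 42)/(-81 - 82)) - 37675) = √(1/(66/(-163)) - 37675) = √(1/(66*(-1/163)) - 37675) = √(1/(-66/163) - 37675) = √(-163/66 - 37675) = √(-2486713/66) = I*√164123058/66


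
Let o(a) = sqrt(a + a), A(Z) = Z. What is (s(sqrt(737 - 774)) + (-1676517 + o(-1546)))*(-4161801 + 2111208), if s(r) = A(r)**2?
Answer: 3437929896522 - 4101186*I*sqrt(773) ≈ 3.4379e+12 - 1.1402e+8*I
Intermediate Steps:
o(a) = sqrt(2)*sqrt(a) (o(a) = sqrt(2*a) = sqrt(2)*sqrt(a))
s(r) = r**2
(s(sqrt(737 - 774)) + (-1676517 + o(-1546)))*(-4161801 + 2111208) = ((sqrt(737 - 774))**2 + (-1676517 + sqrt(2)*sqrt(-1546)))*(-4161801 + 2111208) = ((sqrt(-37))**2 + (-1676517 + sqrt(2)*(I*sqrt(1546))))*(-2050593) = ((I*sqrt(37))**2 + (-1676517 + 2*I*sqrt(773)))*(-2050593) = (-37 + (-1676517 + 2*I*sqrt(773)))*(-2050593) = (-1676554 + 2*I*sqrt(773))*(-2050593) = 3437929896522 - 4101186*I*sqrt(773)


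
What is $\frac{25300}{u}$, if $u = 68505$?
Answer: $\frac{5060}{13701} \approx 0.36932$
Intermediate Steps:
$\frac{25300}{u} = \frac{25300}{68505} = 25300 \cdot \frac{1}{68505} = \frac{5060}{13701}$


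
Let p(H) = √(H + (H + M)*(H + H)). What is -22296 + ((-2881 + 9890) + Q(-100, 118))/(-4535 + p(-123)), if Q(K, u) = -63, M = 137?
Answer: -229327791271/10284896 - 3473*I*√3567/10284896 ≈ -22298.0 - 0.020168*I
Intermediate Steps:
p(H) = √(H + 2*H*(137 + H)) (p(H) = √(H + (H + 137)*(H + H)) = √(H + (137 + H)*(2*H)) = √(H + 2*H*(137 + H)))
-22296 + ((-2881 + 9890) + Q(-100, 118))/(-4535 + p(-123)) = -22296 + ((-2881 + 9890) - 63)/(-4535 + √(-123*(275 + 2*(-123)))) = -22296 + (7009 - 63)/(-4535 + √(-123*(275 - 246))) = -22296 + 6946/(-4535 + √(-123*29)) = -22296 + 6946/(-4535 + √(-3567)) = -22296 + 6946/(-4535 + I*√3567)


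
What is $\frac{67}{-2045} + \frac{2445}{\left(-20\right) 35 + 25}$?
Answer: $- \frac{13454}{3681} \approx -3.655$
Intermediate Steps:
$\frac{67}{-2045} + \frac{2445}{\left(-20\right) 35 + 25} = 67 \left(- \frac{1}{2045}\right) + \frac{2445}{-700 + 25} = - \frac{67}{2045} + \frac{2445}{-675} = - \frac{67}{2045} + 2445 \left(- \frac{1}{675}\right) = - \frac{67}{2045} - \frac{163}{45} = - \frac{13454}{3681}$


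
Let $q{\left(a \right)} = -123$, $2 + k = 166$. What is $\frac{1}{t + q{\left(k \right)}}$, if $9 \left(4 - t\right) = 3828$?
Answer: $- \frac{3}{1633} \approx -0.0018371$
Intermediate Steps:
$k = 164$ ($k = -2 + 166 = 164$)
$t = - \frac{1264}{3}$ ($t = 4 - \frac{1276}{3} = - \frac{1264}{3} \approx -421.33$)
$\frac{1}{t + q{\left(k \right)}} = \frac{1}{- \frac{1264}{3} - 123} = \frac{1}{- \frac{1633}{3}} = - \frac{3}{1633}$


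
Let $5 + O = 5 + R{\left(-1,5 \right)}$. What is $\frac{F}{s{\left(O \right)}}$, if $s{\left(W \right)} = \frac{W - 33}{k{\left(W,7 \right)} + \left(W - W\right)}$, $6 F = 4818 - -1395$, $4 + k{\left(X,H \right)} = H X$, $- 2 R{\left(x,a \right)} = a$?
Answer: $\frac{89053}{142} \approx 627.13$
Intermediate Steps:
$R{\left(x,a \right)} = - \frac{a}{2}$
$k{\left(X,H \right)} = -4 + H X$
$F = \frac{2071}{2}$ ($F = \frac{4818 - -1395}{6} = \frac{4818 + 1395}{6} = \frac{1}{6} \cdot 6213 = \frac{2071}{2} \approx 1035.5$)
$O = - \frac{5}{2}$ ($O = -5 + \left(5 - \frac{5}{2}\right) = -5 + \frac{5}{2} = - \frac{5}{2} \approx -2.5$)
$s{\left(W \right)} = \frac{-33 + W}{-4 + 7 W}$ ($s{\left(W \right)} = \frac{W - 33}{\left(-4 + 7 W\right) + \left(W - W\right)} = \frac{-33 + W}{\left(-4 + 7 W\right) + 0} = \frac{-33 + W}{-4 + 7 W}$)
$\frac{F}{s{\left(O \right)}} = \frac{2071}{2 \frac{-33 - \frac{5}{2}}{-4 + 7 \left(- \frac{5}{2}\right)}} = \frac{2071}{2 \frac{1}{-4 - \frac{35}{2}} \left(- \frac{71}{2}\right)} = \frac{2071}{2 \frac{1}{- \frac{43}{2}} \left(- \frac{71}{2}\right)} = \frac{2071}{2 \left(\left(- \frac{2}{43}\right) \left(- \frac{71}{2}\right)\right)} = \frac{2071}{2 \cdot \frac{71}{43}} = \frac{2071}{2} \cdot \frac{43}{71} = \frac{89053}{142}$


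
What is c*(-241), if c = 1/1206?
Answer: -241/1206 ≈ -0.19983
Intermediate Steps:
c = 1/1206 ≈ 0.00082919
c*(-241) = (1/1206)*(-241) = -241/1206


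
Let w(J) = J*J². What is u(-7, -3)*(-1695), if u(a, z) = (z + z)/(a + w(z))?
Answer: -5085/17 ≈ -299.12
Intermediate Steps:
w(J) = J³
u(a, z) = 2*z/(a + z³) (u(a, z) = (z + z)/(a + z³) = (2*z)/(a + z³) = 2*z/(a + z³))
u(-7, -3)*(-1695) = (2*(-3)/(-7 + (-3)³))*(-1695) = (2*(-3)/(-7 - 27))*(-1695) = (2*(-3)/(-34))*(-1695) = (2*(-3)*(-1/34))*(-1695) = (3/17)*(-1695) = -5085/17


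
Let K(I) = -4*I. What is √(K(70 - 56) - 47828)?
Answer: 2*I*√11971 ≈ 218.82*I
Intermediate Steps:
√(K(70 - 56) - 47828) = √(-4*(70 - 56) - 47828) = √(-4*14 - 47828) = √(-56 - 47828) = √(-47884) = 2*I*√11971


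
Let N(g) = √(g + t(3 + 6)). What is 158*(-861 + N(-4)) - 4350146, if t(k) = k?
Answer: -4486184 + 158*√5 ≈ -4.4858e+6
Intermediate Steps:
N(g) = √(9 + g) (N(g) = √(g + (3 + 6)) = √(g + 9) = √(9 + g))
158*(-861 + N(-4)) - 4350146 = 158*(-861 + √(9 - 4)) - 4350146 = 158*(-861 + √5) - 4350146 = (-136038 + 158*√5) - 4350146 = -4486184 + 158*√5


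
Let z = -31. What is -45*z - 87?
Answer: 1308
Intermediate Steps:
-45*z - 87 = -45*(-31) - 87 = 1395 - 87 = 1308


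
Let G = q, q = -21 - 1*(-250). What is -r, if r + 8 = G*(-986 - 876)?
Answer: 426406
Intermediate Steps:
q = 229 (q = -21 + 250 = 229)
G = 229
r = -426406 (r = -8 + 229*(-986 - 876) = -8 + 229*(-1862) = -8 - 426398 = -426406)
-r = -1*(-426406) = 426406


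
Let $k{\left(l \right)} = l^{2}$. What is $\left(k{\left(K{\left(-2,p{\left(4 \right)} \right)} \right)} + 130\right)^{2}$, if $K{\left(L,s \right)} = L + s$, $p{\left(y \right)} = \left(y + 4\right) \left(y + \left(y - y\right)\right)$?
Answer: $1060900$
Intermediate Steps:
$p{\left(y \right)} = y \left(4 + y\right)$ ($p{\left(y \right)} = \left(4 + y\right) \left(y + 0\right) = \left(4 + y\right) y = y \left(4 + y\right)$)
$\left(k{\left(K{\left(-2,p{\left(4 \right)} \right)} \right)} + 130\right)^{2} = \left(\left(-2 + 4 \left(4 + 4\right)\right)^{2} + 130\right)^{2} = \left(\left(-2 + 4 \cdot 8\right)^{2} + 130\right)^{2} = \left(\left(-2 + 32\right)^{2} + 130\right)^{2} = \left(30^{2} + 130\right)^{2} = \left(900 + 130\right)^{2} = 1030^{2} = 1060900$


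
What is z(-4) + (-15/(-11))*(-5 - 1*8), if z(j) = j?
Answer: -239/11 ≈ -21.727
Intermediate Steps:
z(-4) + (-15/(-11))*(-5 - 1*8) = -4 + (-15/(-11))*(-5 - 1*8) = -4 + (-15*(-1/11))*(-5 - 8) = -4 + (15/11)*(-13) = -4 - 195/11 = -239/11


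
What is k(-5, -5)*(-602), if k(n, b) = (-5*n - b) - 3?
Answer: -16254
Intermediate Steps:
k(n, b) = -3 - b - 5*n (k(n, b) = (-b - 5*n) - 3 = -3 - b - 5*n)
k(-5, -5)*(-602) = (-3 - 1*(-5) - 5*(-5))*(-602) = (-3 + 5 + 25)*(-602) = 27*(-602) = -16254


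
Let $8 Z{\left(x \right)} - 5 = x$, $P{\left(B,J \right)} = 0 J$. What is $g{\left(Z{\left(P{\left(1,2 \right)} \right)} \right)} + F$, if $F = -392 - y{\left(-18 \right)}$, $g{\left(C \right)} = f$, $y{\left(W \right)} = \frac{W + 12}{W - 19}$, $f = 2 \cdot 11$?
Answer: $- \frac{13696}{37} \approx -370.16$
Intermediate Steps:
$f = 22$
$y{\left(W \right)} = \frac{12 + W}{-19 + W}$
$P{\left(B,J \right)} = 0$
$Z{\left(x \right)} = \frac{5}{8} + \frac{x}{8}$
$g{\left(C \right)} = 22$
$F = - \frac{14510}{37}$ ($F = -392 - \frac{12 - 18}{-19 - 18} = -392 - \frac{1}{-37} \left(-6\right) = -392 - \left(- \frac{1}{37}\right) \left(-6\right) = -392 - \frac{6}{37} = - \frac{14510}{37} \approx -392.16$)
$g{\left(Z{\left(P{\left(1,2 \right)} \right)} \right)} + F = 22 - \frac{14510}{37} = - \frac{13696}{37}$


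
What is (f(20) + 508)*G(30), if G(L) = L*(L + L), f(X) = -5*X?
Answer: 734400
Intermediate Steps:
G(L) = 2*L² (G(L) = L*(2*L) = 2*L²)
(f(20) + 508)*G(30) = (-5*20 + 508)*(2*30²) = (-100 + 508)*(2*900) = 408*1800 = 734400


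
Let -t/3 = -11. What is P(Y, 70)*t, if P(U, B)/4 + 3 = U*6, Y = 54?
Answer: 42372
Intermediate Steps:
P(U, B) = -12 + 24*U (P(U, B) = -12 + 4*(U*6) = -12 + 4*(6*U) = -12 + 24*U)
t = 33 (t = -3*(-11) = 33)
P(Y, 70)*t = (-12 + 24*54)*33 = (-12 + 1296)*33 = 1284*33 = 42372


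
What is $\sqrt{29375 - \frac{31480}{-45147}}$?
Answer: $\frac{\sqrt{59875062241935}}{45147} \approx 171.39$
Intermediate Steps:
$\sqrt{29375 - \frac{31480}{-45147}} = \sqrt{29375 - - \frac{31480}{45147}} = \sqrt{29375 + \frac{31480}{45147}} = \sqrt{\frac{1326224605}{45147}} = \frac{\sqrt{59875062241935}}{45147}$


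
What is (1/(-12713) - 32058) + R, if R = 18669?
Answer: -170214358/12713 ≈ -13389.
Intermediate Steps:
(1/(-12713) - 32058) + R = (1/(-12713) - 32058) + 18669 = (-1/12713 - 32058) + 18669 = -407553355/12713 + 18669 = -170214358/12713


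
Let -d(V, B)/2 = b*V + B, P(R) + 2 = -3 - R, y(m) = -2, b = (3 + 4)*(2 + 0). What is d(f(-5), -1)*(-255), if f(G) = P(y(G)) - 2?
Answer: -36210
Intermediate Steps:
b = 14 (b = 7*2 = 14)
P(R) = -5 - R (P(R) = -2 + (-3 - R) = -5 - R)
f(G) = -5 (f(G) = (-5 - 1*(-2)) - 2 = (-5 + 2) - 2 = -3 - 2 = -5)
d(V, B) = -28*V - 2*B (d(V, B) = -2*(14*V + B) = -2*(B + 14*V) = -28*V - 2*B)
d(f(-5), -1)*(-255) = (-28*(-5) - 2*(-1))*(-255) = (140 + 2)*(-255) = 142*(-255) = -36210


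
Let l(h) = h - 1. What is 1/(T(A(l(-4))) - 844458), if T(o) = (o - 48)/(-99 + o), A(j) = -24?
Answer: -41/34622754 ≈ -1.1842e-6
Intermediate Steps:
l(h) = -1 + h
T(o) = (-48 + o)/(-99 + o)
1/(T(A(l(-4))) - 844458) = 1/((-48 - 24)/(-99 - 24) - 844458) = 1/(-72/(-123) - 844458) = 1/(-1/123*(-72) - 844458) = 1/(24/41 - 844458) = 1/(-34622754/41) = -41/34622754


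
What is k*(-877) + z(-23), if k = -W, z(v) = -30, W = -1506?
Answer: -1320792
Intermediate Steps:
k = 1506 (k = -1*(-1506) = 1506)
k*(-877) + z(-23) = 1506*(-877) - 30 = -1320762 - 30 = -1320792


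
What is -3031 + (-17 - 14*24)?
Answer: -3384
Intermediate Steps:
-3031 + (-17 - 14*24) = -3031 + (-17 - 336) = -3031 - 353 = -3384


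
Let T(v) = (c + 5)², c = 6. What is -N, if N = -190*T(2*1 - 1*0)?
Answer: 22990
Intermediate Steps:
T(v) = 121 (T(v) = (6 + 5)² = 11² = 121)
N = -22990 (N = -190*121 = -22990)
-N = -1*(-22990) = 22990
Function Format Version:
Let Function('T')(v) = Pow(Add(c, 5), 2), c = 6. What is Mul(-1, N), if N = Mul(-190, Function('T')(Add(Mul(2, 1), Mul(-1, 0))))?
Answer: 22990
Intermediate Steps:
Function('T')(v) = 121 (Function('T')(v) = Pow(Add(6, 5), 2) = Pow(11, 2) = 121)
N = -22990 (N = Mul(-190, 121) = -22990)
Mul(-1, N) = Mul(-1, -22990) = 22990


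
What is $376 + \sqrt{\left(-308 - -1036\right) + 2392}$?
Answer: $376 + 4 \sqrt{195} \approx 431.86$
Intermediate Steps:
$376 + \sqrt{\left(-308 - -1036\right) + 2392} = 376 + \sqrt{\left(-308 + 1036\right) + 2392} = 376 + \sqrt{728 + 2392} = 376 + \sqrt{3120} = 376 + 4 \sqrt{195}$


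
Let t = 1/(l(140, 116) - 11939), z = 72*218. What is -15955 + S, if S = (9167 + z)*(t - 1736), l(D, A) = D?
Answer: -22150378180/513 ≈ -4.3178e+7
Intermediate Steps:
z = 15696
t = -1/11799 (t = 1/(140 - 11939) = 1/(-11799) = -1/11799 ≈ -8.4753e-5)
S = -22142193265/513 (S = (9167 + 15696)*(-1/11799 - 1736) = 24863*(-20483065/11799) = -22142193265/513 ≈ -4.3162e+7)
-15955 + S = -15955 - 22142193265/513 = -22150378180/513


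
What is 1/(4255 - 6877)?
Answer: -1/2622 ≈ -0.00038139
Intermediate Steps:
1/(4255 - 6877) = 1/(-2622) = -1/2622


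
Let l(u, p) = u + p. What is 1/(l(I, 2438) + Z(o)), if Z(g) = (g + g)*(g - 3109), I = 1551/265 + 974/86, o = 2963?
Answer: -11395/9830931662 ≈ -1.1591e-6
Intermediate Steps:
I = 195748/11395 (I = 1551*(1/265) + 974*(1/86) = 1551/265 + 487/43 = 195748/11395 ≈ 17.178)
l(u, p) = p + u
Z(g) = 2*g*(-3109 + g) (Z(g) = (2*g)*(-3109 + g) = 2*g*(-3109 + g))
1/(l(I, 2438) + Z(o)) = 1/((2438 + 195748/11395) + 2*2963*(-3109 + 2963)) = 1/(27976758/11395 + 2*2963*(-146)) = 1/(27976758/11395 - 865196) = 1/(-9830931662/11395) = -11395/9830931662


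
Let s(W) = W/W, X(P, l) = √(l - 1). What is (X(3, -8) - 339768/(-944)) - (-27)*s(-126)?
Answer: 45657/118 + 3*I ≈ 386.92 + 3.0*I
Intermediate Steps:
X(P, l) = √(-1 + l)
s(W) = 1
(X(3, -8) - 339768/(-944)) - (-27)*s(-126) = (√(-1 - 8) - 339768/(-944)) - (-27) = (√(-9) - 339768*(-1)/944) - 1*(-27) = (3*I - 968*(-351/944)) + 27 = (3*I + 42471/118) + 27 = (42471/118 + 3*I) + 27 = 45657/118 + 3*I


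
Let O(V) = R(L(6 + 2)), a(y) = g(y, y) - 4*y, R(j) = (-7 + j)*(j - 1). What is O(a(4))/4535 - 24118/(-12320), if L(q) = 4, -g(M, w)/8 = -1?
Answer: 2185285/1117424 ≈ 1.9556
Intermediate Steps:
g(M, w) = 8 (g(M, w) = -8*(-1) = 8)
R(j) = (-1 + j)*(-7 + j) (R(j) = (-7 + j)*(-1 + j) = (-1 + j)*(-7 + j))
a(y) = 8 - 4*y
O(V) = -9 (O(V) = 7 + 4² - 8*4 = 7 + 16 - 32 = -9)
O(a(4))/4535 - 24118/(-12320) = -9/4535 - 24118/(-12320) = -9*1/4535 - 24118*(-1/12320) = -9/4535 + 12059/6160 = 2185285/1117424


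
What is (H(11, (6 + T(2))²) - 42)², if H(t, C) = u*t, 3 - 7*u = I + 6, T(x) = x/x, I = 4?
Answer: 2809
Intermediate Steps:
T(x) = 1
u = -1 (u = 3/7 - (4 + 6)/7 = 3/7 - ⅐*10 = 3/7 - 10/7 = -1)
H(t, C) = -t
(H(11, (6 + T(2))²) - 42)² = (-1*11 - 42)² = (-11 - 42)² = (-53)² = 2809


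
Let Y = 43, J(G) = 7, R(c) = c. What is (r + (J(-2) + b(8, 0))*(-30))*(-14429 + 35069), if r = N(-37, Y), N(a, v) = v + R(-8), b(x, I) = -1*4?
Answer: -1135200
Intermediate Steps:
b(x, I) = -4
N(a, v) = -8 + v (N(a, v) = v - 8 = -8 + v)
r = 35 (r = -8 + 43 = 35)
(r + (J(-2) + b(8, 0))*(-30))*(-14429 + 35069) = (35 + (7 - 4)*(-30))*(-14429 + 35069) = (35 + 3*(-30))*20640 = (35 - 90)*20640 = -55*20640 = -1135200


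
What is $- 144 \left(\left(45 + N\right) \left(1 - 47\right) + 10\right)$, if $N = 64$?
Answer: $720576$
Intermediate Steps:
$- 144 \left(\left(45 + N\right) \left(1 - 47\right) + 10\right) = - 144 \left(\left(45 + 64\right) \left(1 - 47\right) + 10\right) = - 144 \left(109 \left(-46\right) + 10\right) = - 144 \left(-5014 + 10\right) = \left(-144\right) \left(-5004\right) = 720576$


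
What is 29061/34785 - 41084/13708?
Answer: -28631632/13245355 ≈ -2.1616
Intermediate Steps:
29061/34785 - 41084/13708 = 29061*(1/34785) - 41084*1/13708 = 3229/3865 - 10271/3427 = -28631632/13245355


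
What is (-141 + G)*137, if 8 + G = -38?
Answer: -25619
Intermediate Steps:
G = -46 (G = -8 - 38 = -46)
(-141 + G)*137 = (-141 - 46)*137 = -187*137 = -25619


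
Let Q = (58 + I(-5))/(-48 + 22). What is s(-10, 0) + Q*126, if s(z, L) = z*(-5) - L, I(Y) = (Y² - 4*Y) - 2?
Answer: -5713/13 ≈ -439.46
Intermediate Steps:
I(Y) = -2 + Y² - 4*Y
Q = -101/26 (Q = (58 + (-2 + (-5)² - 4*(-5)))/(-48 + 22) = (58 + (-2 + 25 + 20))/(-26) = (58 + 43)*(-1/26) = 101*(-1/26) = -101/26 ≈ -3.8846)
s(z, L) = -L - 5*z (s(z, L) = -5*z - L = -L - 5*z)
s(-10, 0) + Q*126 = (-1*0 - 5*(-10)) - 101/26*126 = (0 + 50) - 6363/13 = 50 - 6363/13 = -5713/13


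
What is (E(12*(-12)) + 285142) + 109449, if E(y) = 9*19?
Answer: 394762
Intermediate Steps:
E(y) = 171
(E(12*(-12)) + 285142) + 109449 = (171 + 285142) + 109449 = 285313 + 109449 = 394762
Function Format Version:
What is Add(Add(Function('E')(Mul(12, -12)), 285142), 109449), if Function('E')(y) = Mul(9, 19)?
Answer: 394762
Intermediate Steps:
Function('E')(y) = 171
Add(Add(Function('E')(Mul(12, -12)), 285142), 109449) = Add(Add(171, 285142), 109449) = Add(285313, 109449) = 394762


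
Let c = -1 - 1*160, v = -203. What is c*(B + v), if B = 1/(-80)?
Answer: 2614801/80 ≈ 32685.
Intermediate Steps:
B = -1/80 ≈ -0.012500
c = -161 (c = -1 - 160 = -161)
c*(B + v) = -161*(-1/80 - 203) = -161*(-16241/80) = 2614801/80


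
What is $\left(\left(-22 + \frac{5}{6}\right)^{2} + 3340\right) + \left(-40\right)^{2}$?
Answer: $\frac{193969}{36} \approx 5388.0$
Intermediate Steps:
$\left(\left(-22 + \frac{5}{6}\right)^{2} + 3340\right) + \left(-40\right)^{2} = \left(\left(-22 + 5 \cdot \frac{1}{6}\right)^{2} + 3340\right) + 1600 = \left(\left(-22 + \frac{5}{6}\right)^{2} + 3340\right) + 1600 = \left(\left(- \frac{127}{6}\right)^{2} + 3340\right) + 1600 = \left(\frac{16129}{36} + 3340\right) + 1600 = \frac{136369}{36} + 1600 = \frac{193969}{36}$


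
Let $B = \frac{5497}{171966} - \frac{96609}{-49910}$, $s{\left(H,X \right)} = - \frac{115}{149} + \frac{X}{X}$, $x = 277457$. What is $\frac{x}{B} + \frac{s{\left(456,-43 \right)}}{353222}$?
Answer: $\frac{48502860233443566404}{343965637876613} \approx 1.4101 \cdot 10^{5}$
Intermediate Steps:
$s{\left(H,X \right)} = \frac{34}{149}$ ($s{\left(H,X \right)} = \left(-115\right) \frac{1}{149} + 1 = - \frac{115}{149} + 1 = \frac{34}{149}$)
$B = \frac{4221954641}{2145705765}$ ($B = 5497 \cdot \frac{1}{171966} - - \frac{96609}{49910} = \frac{5497}{171966} + \frac{96609}{49910} = \frac{4221954641}{2145705765} \approx 1.9676$)
$\frac{x}{B} + \frac{s{\left(456,-43 \right)}}{353222} = \frac{277457}{\frac{4221954641}{2145705765}} + \frac{34}{149 \cdot 353222} = 277457 \cdot \frac{2145705765}{4221954641} + \frac{34}{149} \cdot \frac{1}{353222} = \frac{1843161252135}{13071067} + \frac{17}{26315039} = \frac{48502860233443566404}{343965637876613}$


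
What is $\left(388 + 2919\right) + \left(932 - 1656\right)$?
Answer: $2583$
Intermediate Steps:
$\left(388 + 2919\right) + \left(932 - 1656\right) = 3307 + \left(932 - 1656\right) = 3307 - 724 = 2583$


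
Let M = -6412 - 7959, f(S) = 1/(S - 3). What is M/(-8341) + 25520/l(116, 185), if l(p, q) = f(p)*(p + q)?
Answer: 24057767831/2510641 ≈ 9582.3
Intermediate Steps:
f(S) = 1/(-3 + S)
l(p, q) = (p + q)/(-3 + p)
M = -14371
M/(-8341) + 25520/l(116, 185) = -14371/(-8341) + 25520/(((116 + 185)/(-3 + 116))) = -14371*(-1/8341) + 25520/((301/113)) = 14371/8341 + 25520/(((1/113)*301)) = 14371/8341 + 25520/(301/113) = 14371/8341 + 25520*(113/301) = 14371/8341 + 2883760/301 = 24057767831/2510641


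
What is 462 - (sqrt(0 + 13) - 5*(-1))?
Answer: 457 - sqrt(13) ≈ 453.39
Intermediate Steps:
462 - (sqrt(0 + 13) - 5*(-1)) = 462 - (sqrt(13) + 5) = 462 - (5 + sqrt(13)) = 462 + (-5 - sqrt(13)) = 457 - sqrt(13)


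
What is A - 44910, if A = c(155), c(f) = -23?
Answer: -44933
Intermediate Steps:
A = -23
A - 44910 = -23 - 44910 = -44933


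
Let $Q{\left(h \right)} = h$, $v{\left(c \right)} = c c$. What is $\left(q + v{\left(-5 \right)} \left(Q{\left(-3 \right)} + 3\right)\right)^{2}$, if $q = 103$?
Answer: $10609$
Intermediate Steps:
$v{\left(c \right)} = c^{2}$
$\left(q + v{\left(-5 \right)} \left(Q{\left(-3 \right)} + 3\right)\right)^{2} = \left(103 + \left(-5\right)^{2} \left(-3 + 3\right)\right)^{2} = \left(103 + 25 \cdot 0\right)^{2} = \left(103 + 0\right)^{2} = 103^{2} = 10609$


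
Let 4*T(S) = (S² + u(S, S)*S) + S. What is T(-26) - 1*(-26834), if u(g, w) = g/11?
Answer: 594261/22 ≈ 27012.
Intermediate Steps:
u(g, w) = g/11 (u(g, w) = g*(1/11) = g/11)
T(S) = S/4 + 3*S²/11 (T(S) = ((S² + (S/11)*S) + S)/4 = ((S² + S²/11) + S)/4 = (12*S²/11 + S)/4 = (S + 12*S²/11)/4 = S/4 + 3*S²/11)
T(-26) - 1*(-26834) = (1/44)*(-26)*(11 + 12*(-26)) - 1*(-26834) = (1/44)*(-26)*(11 - 312) + 26834 = (1/44)*(-26)*(-301) + 26834 = 3913/22 + 26834 = 594261/22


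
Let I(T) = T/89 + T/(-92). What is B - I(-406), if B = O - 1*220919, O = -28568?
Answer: -1021399169/4094 ≈ -2.4949e+5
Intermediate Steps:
I(T) = 3*T/8188 (I(T) = T*(1/89) + T*(-1/92) = T/89 - T/92 = 3*T/8188)
B = -249487 (B = -28568 - 1*220919 = -28568 - 220919 = -249487)
B - I(-406) = -249487 - 3*(-406)/8188 = -249487 - 1*(-609/4094) = -249487 + 609/4094 = -1021399169/4094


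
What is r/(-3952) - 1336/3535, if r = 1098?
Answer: -4580651/6985160 ≈ -0.65577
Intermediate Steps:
r/(-3952) - 1336/3535 = 1098/(-3952) - 1336/3535 = 1098*(-1/3952) - 1336*1/3535 = -549/1976 - 1336/3535 = -4580651/6985160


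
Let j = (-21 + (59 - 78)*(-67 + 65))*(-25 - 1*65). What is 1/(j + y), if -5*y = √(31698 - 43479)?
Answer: -250/382577 + 5*I*√1309/19511427 ≈ -0.00065346 + 9.2715e-6*I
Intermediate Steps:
y = -3*I*√1309/5 (y = -√(31698 - 43479)/5 = -3*I*√1309/5 ≈ -21.708*I)
j = -1530 (j = (-21 - 19*(-2))*(-25 - 65) = (-21 + 38)*(-90) = 17*(-90) = -1530)
1/(j + y) = 1/(-1530 - 3*I*√1309/5)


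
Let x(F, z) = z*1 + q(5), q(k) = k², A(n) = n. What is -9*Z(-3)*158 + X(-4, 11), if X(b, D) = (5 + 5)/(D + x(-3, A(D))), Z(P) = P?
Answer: 200512/47 ≈ 4266.2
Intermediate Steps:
x(F, z) = 25 + z (x(F, z) = z*1 + 5² = z + 25 = 25 + z)
X(b, D) = 10/(25 + 2*D) (X(b, D) = (5 + 5)/(D + (25 + D)) = 10/(25 + 2*D))
-9*Z(-3)*158 + X(-4, 11) = -9*(-3)*158 + 10/(25 + 2*11) = 27*158 + 10/(25 + 22) = 4266 + 10/47 = 200512/47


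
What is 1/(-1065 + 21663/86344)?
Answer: -86344/91934697 ≈ -0.00093919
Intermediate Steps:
1/(-1065 + 21663/86344) = 1/(-91934697/86344) = -86344/91934697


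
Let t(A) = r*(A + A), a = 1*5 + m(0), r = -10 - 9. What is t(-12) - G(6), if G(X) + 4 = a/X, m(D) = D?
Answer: 2755/6 ≈ 459.17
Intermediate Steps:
r = -19
a = 5 (a = 1*5 + 0 = 5 + 0 = 5)
t(A) = -38*A (t(A) = -19*(A + A) = -38*A)
G(X) = -4 + 5/X
t(-12) - G(6) = -38*(-12) - (-4 + 5/6) = 456 - (-4 + 5*(⅙)) = 456 - (-4 + ⅚) = 456 - 1*(-19/6) = 456 + 19/6 = 2755/6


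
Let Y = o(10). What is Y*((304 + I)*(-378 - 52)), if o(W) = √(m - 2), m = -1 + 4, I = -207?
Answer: -41710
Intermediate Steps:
m = 3
o(W) = 1 (o(W) = √(3 - 2) = √1 = 1)
Y = 1
Y*((304 + I)*(-378 - 52)) = 1*((304 - 207)*(-378 - 52)) = 1*(97*(-430)) = 1*(-41710) = -41710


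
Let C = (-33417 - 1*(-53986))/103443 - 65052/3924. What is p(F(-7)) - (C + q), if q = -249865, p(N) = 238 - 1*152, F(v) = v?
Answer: 2818453940417/11275287 ≈ 2.4997e+5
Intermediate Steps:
p(N) = 86 (p(N) = 238 - 152 = 86)
C = -184679480/11275287 (C = (-33417 + 53986)*(1/103443) - 65052*1/3924 = 20569*(1/103443) - 1807/109 = 20569/103443 - 1807/109 = -184679480/11275287 ≈ -16.379)
p(F(-7)) - (C + q) = 86 - (-184679480/11275287 - 249865) = 86 - 1*(-2817484265735/11275287) = 86 + 2817484265735/11275287 = 2818453940417/11275287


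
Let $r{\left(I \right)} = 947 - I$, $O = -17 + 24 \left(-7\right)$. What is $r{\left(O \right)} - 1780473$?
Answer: $-1779341$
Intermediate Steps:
$O = -185$ ($O = -17 - 168 = -185$)
$r{\left(O \right)} - 1780473 = \left(947 - -185\right) - 1780473 = \left(947 + 185\right) - 1780473 = 1132 - 1780473 = -1779341$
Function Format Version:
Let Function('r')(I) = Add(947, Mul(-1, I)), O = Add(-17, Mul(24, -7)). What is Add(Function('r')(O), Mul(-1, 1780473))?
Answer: -1779341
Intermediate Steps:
O = -185 (O = Add(-17, -168) = -185)
Add(Function('r')(O), Mul(-1, 1780473)) = Add(Add(947, Mul(-1, -185)), Mul(-1, 1780473)) = Add(Add(947, 185), -1780473) = Add(1132, -1780473) = -1779341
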